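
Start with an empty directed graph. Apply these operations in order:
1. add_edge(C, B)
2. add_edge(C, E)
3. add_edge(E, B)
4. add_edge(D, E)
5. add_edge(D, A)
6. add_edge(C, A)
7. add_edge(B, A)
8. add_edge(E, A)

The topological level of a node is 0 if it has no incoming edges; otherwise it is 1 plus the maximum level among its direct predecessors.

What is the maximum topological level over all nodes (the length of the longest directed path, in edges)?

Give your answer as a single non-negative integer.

Op 1: add_edge(C, B). Edges now: 1
Op 2: add_edge(C, E). Edges now: 2
Op 3: add_edge(E, B). Edges now: 3
Op 4: add_edge(D, E). Edges now: 4
Op 5: add_edge(D, A). Edges now: 5
Op 6: add_edge(C, A). Edges now: 6
Op 7: add_edge(B, A). Edges now: 7
Op 8: add_edge(E, A). Edges now: 8
Compute levels (Kahn BFS):
  sources (in-degree 0): C, D
  process C: level=0
    C->A: in-degree(A)=3, level(A)>=1
    C->B: in-degree(B)=1, level(B)>=1
    C->E: in-degree(E)=1, level(E)>=1
  process D: level=0
    D->A: in-degree(A)=2, level(A)>=1
    D->E: in-degree(E)=0, level(E)=1, enqueue
  process E: level=1
    E->A: in-degree(A)=1, level(A)>=2
    E->B: in-degree(B)=0, level(B)=2, enqueue
  process B: level=2
    B->A: in-degree(A)=0, level(A)=3, enqueue
  process A: level=3
All levels: A:3, B:2, C:0, D:0, E:1
max level = 3

Answer: 3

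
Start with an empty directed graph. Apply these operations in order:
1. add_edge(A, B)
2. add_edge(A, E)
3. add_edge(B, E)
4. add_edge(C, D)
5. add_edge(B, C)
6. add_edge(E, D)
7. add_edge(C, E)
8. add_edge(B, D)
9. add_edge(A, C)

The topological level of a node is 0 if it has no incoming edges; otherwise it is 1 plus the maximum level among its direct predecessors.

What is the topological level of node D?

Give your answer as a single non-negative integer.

Op 1: add_edge(A, B). Edges now: 1
Op 2: add_edge(A, E). Edges now: 2
Op 3: add_edge(B, E). Edges now: 3
Op 4: add_edge(C, D). Edges now: 4
Op 5: add_edge(B, C). Edges now: 5
Op 6: add_edge(E, D). Edges now: 6
Op 7: add_edge(C, E). Edges now: 7
Op 8: add_edge(B, D). Edges now: 8
Op 9: add_edge(A, C). Edges now: 9
Compute levels (Kahn BFS):
  sources (in-degree 0): A
  process A: level=0
    A->B: in-degree(B)=0, level(B)=1, enqueue
    A->C: in-degree(C)=1, level(C)>=1
    A->E: in-degree(E)=2, level(E)>=1
  process B: level=1
    B->C: in-degree(C)=0, level(C)=2, enqueue
    B->D: in-degree(D)=2, level(D)>=2
    B->E: in-degree(E)=1, level(E)>=2
  process C: level=2
    C->D: in-degree(D)=1, level(D)>=3
    C->E: in-degree(E)=0, level(E)=3, enqueue
  process E: level=3
    E->D: in-degree(D)=0, level(D)=4, enqueue
  process D: level=4
All levels: A:0, B:1, C:2, D:4, E:3
level(D) = 4

Answer: 4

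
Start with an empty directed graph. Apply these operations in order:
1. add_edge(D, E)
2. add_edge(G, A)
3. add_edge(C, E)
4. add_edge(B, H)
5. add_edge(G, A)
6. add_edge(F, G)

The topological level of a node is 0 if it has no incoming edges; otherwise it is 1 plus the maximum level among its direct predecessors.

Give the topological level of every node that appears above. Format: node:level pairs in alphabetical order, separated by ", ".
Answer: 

Answer: A:2, B:0, C:0, D:0, E:1, F:0, G:1, H:1

Derivation:
Op 1: add_edge(D, E). Edges now: 1
Op 2: add_edge(G, A). Edges now: 2
Op 3: add_edge(C, E). Edges now: 3
Op 4: add_edge(B, H). Edges now: 4
Op 5: add_edge(G, A) (duplicate, no change). Edges now: 4
Op 6: add_edge(F, G). Edges now: 5
Compute levels (Kahn BFS):
  sources (in-degree 0): B, C, D, F
  process B: level=0
    B->H: in-degree(H)=0, level(H)=1, enqueue
  process C: level=0
    C->E: in-degree(E)=1, level(E)>=1
  process D: level=0
    D->E: in-degree(E)=0, level(E)=1, enqueue
  process F: level=0
    F->G: in-degree(G)=0, level(G)=1, enqueue
  process H: level=1
  process E: level=1
  process G: level=1
    G->A: in-degree(A)=0, level(A)=2, enqueue
  process A: level=2
All levels: A:2, B:0, C:0, D:0, E:1, F:0, G:1, H:1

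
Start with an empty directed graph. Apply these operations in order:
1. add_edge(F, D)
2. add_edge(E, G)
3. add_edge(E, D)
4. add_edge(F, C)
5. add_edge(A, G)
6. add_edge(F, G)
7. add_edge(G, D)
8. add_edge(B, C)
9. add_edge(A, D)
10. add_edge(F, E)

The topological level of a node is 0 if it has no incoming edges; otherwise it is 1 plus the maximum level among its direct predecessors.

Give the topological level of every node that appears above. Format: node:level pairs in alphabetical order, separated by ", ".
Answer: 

Op 1: add_edge(F, D). Edges now: 1
Op 2: add_edge(E, G). Edges now: 2
Op 3: add_edge(E, D). Edges now: 3
Op 4: add_edge(F, C). Edges now: 4
Op 5: add_edge(A, G). Edges now: 5
Op 6: add_edge(F, G). Edges now: 6
Op 7: add_edge(G, D). Edges now: 7
Op 8: add_edge(B, C). Edges now: 8
Op 9: add_edge(A, D). Edges now: 9
Op 10: add_edge(F, E). Edges now: 10
Compute levels (Kahn BFS):
  sources (in-degree 0): A, B, F
  process A: level=0
    A->D: in-degree(D)=3, level(D)>=1
    A->G: in-degree(G)=2, level(G)>=1
  process B: level=0
    B->C: in-degree(C)=1, level(C)>=1
  process F: level=0
    F->C: in-degree(C)=0, level(C)=1, enqueue
    F->D: in-degree(D)=2, level(D)>=1
    F->E: in-degree(E)=0, level(E)=1, enqueue
    F->G: in-degree(G)=1, level(G)>=1
  process C: level=1
  process E: level=1
    E->D: in-degree(D)=1, level(D)>=2
    E->G: in-degree(G)=0, level(G)=2, enqueue
  process G: level=2
    G->D: in-degree(D)=0, level(D)=3, enqueue
  process D: level=3
All levels: A:0, B:0, C:1, D:3, E:1, F:0, G:2

Answer: A:0, B:0, C:1, D:3, E:1, F:0, G:2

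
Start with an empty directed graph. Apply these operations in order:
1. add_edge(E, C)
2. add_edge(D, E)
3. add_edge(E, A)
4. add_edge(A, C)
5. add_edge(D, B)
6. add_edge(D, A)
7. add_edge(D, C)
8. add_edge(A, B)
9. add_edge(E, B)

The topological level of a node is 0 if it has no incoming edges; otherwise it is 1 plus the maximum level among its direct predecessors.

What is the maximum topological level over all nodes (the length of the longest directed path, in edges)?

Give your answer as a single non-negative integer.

Op 1: add_edge(E, C). Edges now: 1
Op 2: add_edge(D, E). Edges now: 2
Op 3: add_edge(E, A). Edges now: 3
Op 4: add_edge(A, C). Edges now: 4
Op 5: add_edge(D, B). Edges now: 5
Op 6: add_edge(D, A). Edges now: 6
Op 7: add_edge(D, C). Edges now: 7
Op 8: add_edge(A, B). Edges now: 8
Op 9: add_edge(E, B). Edges now: 9
Compute levels (Kahn BFS):
  sources (in-degree 0): D
  process D: level=0
    D->A: in-degree(A)=1, level(A)>=1
    D->B: in-degree(B)=2, level(B)>=1
    D->C: in-degree(C)=2, level(C)>=1
    D->E: in-degree(E)=0, level(E)=1, enqueue
  process E: level=1
    E->A: in-degree(A)=0, level(A)=2, enqueue
    E->B: in-degree(B)=1, level(B)>=2
    E->C: in-degree(C)=1, level(C)>=2
  process A: level=2
    A->B: in-degree(B)=0, level(B)=3, enqueue
    A->C: in-degree(C)=0, level(C)=3, enqueue
  process B: level=3
  process C: level=3
All levels: A:2, B:3, C:3, D:0, E:1
max level = 3

Answer: 3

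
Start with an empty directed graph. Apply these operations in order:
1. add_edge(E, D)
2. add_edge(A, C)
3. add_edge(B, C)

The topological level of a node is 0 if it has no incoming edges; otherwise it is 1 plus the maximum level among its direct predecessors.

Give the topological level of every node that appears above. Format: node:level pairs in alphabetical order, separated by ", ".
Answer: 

Answer: A:0, B:0, C:1, D:1, E:0

Derivation:
Op 1: add_edge(E, D). Edges now: 1
Op 2: add_edge(A, C). Edges now: 2
Op 3: add_edge(B, C). Edges now: 3
Compute levels (Kahn BFS):
  sources (in-degree 0): A, B, E
  process A: level=0
    A->C: in-degree(C)=1, level(C)>=1
  process B: level=0
    B->C: in-degree(C)=0, level(C)=1, enqueue
  process E: level=0
    E->D: in-degree(D)=0, level(D)=1, enqueue
  process C: level=1
  process D: level=1
All levels: A:0, B:0, C:1, D:1, E:0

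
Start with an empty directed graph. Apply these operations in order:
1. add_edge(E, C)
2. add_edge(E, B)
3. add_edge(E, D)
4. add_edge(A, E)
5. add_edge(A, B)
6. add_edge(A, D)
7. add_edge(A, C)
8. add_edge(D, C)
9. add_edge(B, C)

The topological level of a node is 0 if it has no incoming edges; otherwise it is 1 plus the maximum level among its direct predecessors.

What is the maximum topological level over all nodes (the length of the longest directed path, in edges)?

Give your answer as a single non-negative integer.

Answer: 3

Derivation:
Op 1: add_edge(E, C). Edges now: 1
Op 2: add_edge(E, B). Edges now: 2
Op 3: add_edge(E, D). Edges now: 3
Op 4: add_edge(A, E). Edges now: 4
Op 5: add_edge(A, B). Edges now: 5
Op 6: add_edge(A, D). Edges now: 6
Op 7: add_edge(A, C). Edges now: 7
Op 8: add_edge(D, C). Edges now: 8
Op 9: add_edge(B, C). Edges now: 9
Compute levels (Kahn BFS):
  sources (in-degree 0): A
  process A: level=0
    A->B: in-degree(B)=1, level(B)>=1
    A->C: in-degree(C)=3, level(C)>=1
    A->D: in-degree(D)=1, level(D)>=1
    A->E: in-degree(E)=0, level(E)=1, enqueue
  process E: level=1
    E->B: in-degree(B)=0, level(B)=2, enqueue
    E->C: in-degree(C)=2, level(C)>=2
    E->D: in-degree(D)=0, level(D)=2, enqueue
  process B: level=2
    B->C: in-degree(C)=1, level(C)>=3
  process D: level=2
    D->C: in-degree(C)=0, level(C)=3, enqueue
  process C: level=3
All levels: A:0, B:2, C:3, D:2, E:1
max level = 3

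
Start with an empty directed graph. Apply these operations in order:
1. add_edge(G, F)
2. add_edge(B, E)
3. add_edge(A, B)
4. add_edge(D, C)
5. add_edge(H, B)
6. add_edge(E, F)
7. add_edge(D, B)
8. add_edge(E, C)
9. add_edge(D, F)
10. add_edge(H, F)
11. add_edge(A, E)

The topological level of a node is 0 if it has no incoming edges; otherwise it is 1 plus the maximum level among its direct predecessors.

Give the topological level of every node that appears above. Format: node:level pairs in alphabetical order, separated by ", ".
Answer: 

Answer: A:0, B:1, C:3, D:0, E:2, F:3, G:0, H:0

Derivation:
Op 1: add_edge(G, F). Edges now: 1
Op 2: add_edge(B, E). Edges now: 2
Op 3: add_edge(A, B). Edges now: 3
Op 4: add_edge(D, C). Edges now: 4
Op 5: add_edge(H, B). Edges now: 5
Op 6: add_edge(E, F). Edges now: 6
Op 7: add_edge(D, B). Edges now: 7
Op 8: add_edge(E, C). Edges now: 8
Op 9: add_edge(D, F). Edges now: 9
Op 10: add_edge(H, F). Edges now: 10
Op 11: add_edge(A, E). Edges now: 11
Compute levels (Kahn BFS):
  sources (in-degree 0): A, D, G, H
  process A: level=0
    A->B: in-degree(B)=2, level(B)>=1
    A->E: in-degree(E)=1, level(E)>=1
  process D: level=0
    D->B: in-degree(B)=1, level(B)>=1
    D->C: in-degree(C)=1, level(C)>=1
    D->F: in-degree(F)=3, level(F)>=1
  process G: level=0
    G->F: in-degree(F)=2, level(F)>=1
  process H: level=0
    H->B: in-degree(B)=0, level(B)=1, enqueue
    H->F: in-degree(F)=1, level(F)>=1
  process B: level=1
    B->E: in-degree(E)=0, level(E)=2, enqueue
  process E: level=2
    E->C: in-degree(C)=0, level(C)=3, enqueue
    E->F: in-degree(F)=0, level(F)=3, enqueue
  process C: level=3
  process F: level=3
All levels: A:0, B:1, C:3, D:0, E:2, F:3, G:0, H:0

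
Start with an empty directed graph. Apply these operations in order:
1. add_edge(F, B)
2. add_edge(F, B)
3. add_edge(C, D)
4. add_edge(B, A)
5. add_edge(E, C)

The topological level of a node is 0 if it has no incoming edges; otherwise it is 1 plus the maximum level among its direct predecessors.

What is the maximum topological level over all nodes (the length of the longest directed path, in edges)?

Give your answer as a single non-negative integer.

Op 1: add_edge(F, B). Edges now: 1
Op 2: add_edge(F, B) (duplicate, no change). Edges now: 1
Op 3: add_edge(C, D). Edges now: 2
Op 4: add_edge(B, A). Edges now: 3
Op 5: add_edge(E, C). Edges now: 4
Compute levels (Kahn BFS):
  sources (in-degree 0): E, F
  process E: level=0
    E->C: in-degree(C)=0, level(C)=1, enqueue
  process F: level=0
    F->B: in-degree(B)=0, level(B)=1, enqueue
  process C: level=1
    C->D: in-degree(D)=0, level(D)=2, enqueue
  process B: level=1
    B->A: in-degree(A)=0, level(A)=2, enqueue
  process D: level=2
  process A: level=2
All levels: A:2, B:1, C:1, D:2, E:0, F:0
max level = 2

Answer: 2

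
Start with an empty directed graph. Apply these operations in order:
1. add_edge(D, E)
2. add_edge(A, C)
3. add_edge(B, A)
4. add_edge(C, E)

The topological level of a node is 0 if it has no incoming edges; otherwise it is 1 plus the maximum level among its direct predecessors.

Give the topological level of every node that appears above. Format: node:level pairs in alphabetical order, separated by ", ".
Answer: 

Answer: A:1, B:0, C:2, D:0, E:3

Derivation:
Op 1: add_edge(D, E). Edges now: 1
Op 2: add_edge(A, C). Edges now: 2
Op 3: add_edge(B, A). Edges now: 3
Op 4: add_edge(C, E). Edges now: 4
Compute levels (Kahn BFS):
  sources (in-degree 0): B, D
  process B: level=0
    B->A: in-degree(A)=0, level(A)=1, enqueue
  process D: level=0
    D->E: in-degree(E)=1, level(E)>=1
  process A: level=1
    A->C: in-degree(C)=0, level(C)=2, enqueue
  process C: level=2
    C->E: in-degree(E)=0, level(E)=3, enqueue
  process E: level=3
All levels: A:1, B:0, C:2, D:0, E:3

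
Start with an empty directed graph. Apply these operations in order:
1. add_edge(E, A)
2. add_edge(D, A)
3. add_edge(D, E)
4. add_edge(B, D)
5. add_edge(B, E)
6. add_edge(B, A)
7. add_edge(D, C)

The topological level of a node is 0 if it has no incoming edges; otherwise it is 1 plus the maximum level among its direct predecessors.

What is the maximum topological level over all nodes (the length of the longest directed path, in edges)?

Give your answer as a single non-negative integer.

Answer: 3

Derivation:
Op 1: add_edge(E, A). Edges now: 1
Op 2: add_edge(D, A). Edges now: 2
Op 3: add_edge(D, E). Edges now: 3
Op 4: add_edge(B, D). Edges now: 4
Op 5: add_edge(B, E). Edges now: 5
Op 6: add_edge(B, A). Edges now: 6
Op 7: add_edge(D, C). Edges now: 7
Compute levels (Kahn BFS):
  sources (in-degree 0): B
  process B: level=0
    B->A: in-degree(A)=2, level(A)>=1
    B->D: in-degree(D)=0, level(D)=1, enqueue
    B->E: in-degree(E)=1, level(E)>=1
  process D: level=1
    D->A: in-degree(A)=1, level(A)>=2
    D->C: in-degree(C)=0, level(C)=2, enqueue
    D->E: in-degree(E)=0, level(E)=2, enqueue
  process C: level=2
  process E: level=2
    E->A: in-degree(A)=0, level(A)=3, enqueue
  process A: level=3
All levels: A:3, B:0, C:2, D:1, E:2
max level = 3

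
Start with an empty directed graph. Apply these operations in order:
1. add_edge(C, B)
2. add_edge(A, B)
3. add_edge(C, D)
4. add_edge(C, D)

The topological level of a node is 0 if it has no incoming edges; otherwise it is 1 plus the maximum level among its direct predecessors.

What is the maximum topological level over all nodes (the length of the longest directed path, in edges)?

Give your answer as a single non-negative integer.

Answer: 1

Derivation:
Op 1: add_edge(C, B). Edges now: 1
Op 2: add_edge(A, B). Edges now: 2
Op 3: add_edge(C, D). Edges now: 3
Op 4: add_edge(C, D) (duplicate, no change). Edges now: 3
Compute levels (Kahn BFS):
  sources (in-degree 0): A, C
  process A: level=0
    A->B: in-degree(B)=1, level(B)>=1
  process C: level=0
    C->B: in-degree(B)=0, level(B)=1, enqueue
    C->D: in-degree(D)=0, level(D)=1, enqueue
  process B: level=1
  process D: level=1
All levels: A:0, B:1, C:0, D:1
max level = 1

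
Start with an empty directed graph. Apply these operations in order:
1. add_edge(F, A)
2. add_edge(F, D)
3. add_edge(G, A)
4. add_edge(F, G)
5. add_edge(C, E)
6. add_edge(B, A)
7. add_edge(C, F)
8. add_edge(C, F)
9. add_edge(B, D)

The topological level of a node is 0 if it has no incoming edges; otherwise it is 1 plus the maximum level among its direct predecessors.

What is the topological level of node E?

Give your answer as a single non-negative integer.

Op 1: add_edge(F, A). Edges now: 1
Op 2: add_edge(F, D). Edges now: 2
Op 3: add_edge(G, A). Edges now: 3
Op 4: add_edge(F, G). Edges now: 4
Op 5: add_edge(C, E). Edges now: 5
Op 6: add_edge(B, A). Edges now: 6
Op 7: add_edge(C, F). Edges now: 7
Op 8: add_edge(C, F) (duplicate, no change). Edges now: 7
Op 9: add_edge(B, D). Edges now: 8
Compute levels (Kahn BFS):
  sources (in-degree 0): B, C
  process B: level=0
    B->A: in-degree(A)=2, level(A)>=1
    B->D: in-degree(D)=1, level(D)>=1
  process C: level=0
    C->E: in-degree(E)=0, level(E)=1, enqueue
    C->F: in-degree(F)=0, level(F)=1, enqueue
  process E: level=1
  process F: level=1
    F->A: in-degree(A)=1, level(A)>=2
    F->D: in-degree(D)=0, level(D)=2, enqueue
    F->G: in-degree(G)=0, level(G)=2, enqueue
  process D: level=2
  process G: level=2
    G->A: in-degree(A)=0, level(A)=3, enqueue
  process A: level=3
All levels: A:3, B:0, C:0, D:2, E:1, F:1, G:2
level(E) = 1

Answer: 1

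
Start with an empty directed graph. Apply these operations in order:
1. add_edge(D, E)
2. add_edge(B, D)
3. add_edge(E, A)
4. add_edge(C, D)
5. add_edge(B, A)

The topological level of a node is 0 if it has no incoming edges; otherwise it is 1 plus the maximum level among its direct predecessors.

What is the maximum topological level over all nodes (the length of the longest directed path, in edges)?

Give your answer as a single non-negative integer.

Op 1: add_edge(D, E). Edges now: 1
Op 2: add_edge(B, D). Edges now: 2
Op 3: add_edge(E, A). Edges now: 3
Op 4: add_edge(C, D). Edges now: 4
Op 5: add_edge(B, A). Edges now: 5
Compute levels (Kahn BFS):
  sources (in-degree 0): B, C
  process B: level=0
    B->A: in-degree(A)=1, level(A)>=1
    B->D: in-degree(D)=1, level(D)>=1
  process C: level=0
    C->D: in-degree(D)=0, level(D)=1, enqueue
  process D: level=1
    D->E: in-degree(E)=0, level(E)=2, enqueue
  process E: level=2
    E->A: in-degree(A)=0, level(A)=3, enqueue
  process A: level=3
All levels: A:3, B:0, C:0, D:1, E:2
max level = 3

Answer: 3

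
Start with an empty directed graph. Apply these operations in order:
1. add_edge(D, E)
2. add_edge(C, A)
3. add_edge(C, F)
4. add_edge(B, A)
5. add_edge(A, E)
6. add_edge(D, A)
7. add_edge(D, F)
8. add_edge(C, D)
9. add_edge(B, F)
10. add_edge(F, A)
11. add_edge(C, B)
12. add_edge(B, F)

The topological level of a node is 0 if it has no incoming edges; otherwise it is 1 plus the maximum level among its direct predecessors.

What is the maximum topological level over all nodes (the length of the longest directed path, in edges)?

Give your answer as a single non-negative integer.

Op 1: add_edge(D, E). Edges now: 1
Op 2: add_edge(C, A). Edges now: 2
Op 3: add_edge(C, F). Edges now: 3
Op 4: add_edge(B, A). Edges now: 4
Op 5: add_edge(A, E). Edges now: 5
Op 6: add_edge(D, A). Edges now: 6
Op 7: add_edge(D, F). Edges now: 7
Op 8: add_edge(C, D). Edges now: 8
Op 9: add_edge(B, F). Edges now: 9
Op 10: add_edge(F, A). Edges now: 10
Op 11: add_edge(C, B). Edges now: 11
Op 12: add_edge(B, F) (duplicate, no change). Edges now: 11
Compute levels (Kahn BFS):
  sources (in-degree 0): C
  process C: level=0
    C->A: in-degree(A)=3, level(A)>=1
    C->B: in-degree(B)=0, level(B)=1, enqueue
    C->D: in-degree(D)=0, level(D)=1, enqueue
    C->F: in-degree(F)=2, level(F)>=1
  process B: level=1
    B->A: in-degree(A)=2, level(A)>=2
    B->F: in-degree(F)=1, level(F)>=2
  process D: level=1
    D->A: in-degree(A)=1, level(A)>=2
    D->E: in-degree(E)=1, level(E)>=2
    D->F: in-degree(F)=0, level(F)=2, enqueue
  process F: level=2
    F->A: in-degree(A)=0, level(A)=3, enqueue
  process A: level=3
    A->E: in-degree(E)=0, level(E)=4, enqueue
  process E: level=4
All levels: A:3, B:1, C:0, D:1, E:4, F:2
max level = 4

Answer: 4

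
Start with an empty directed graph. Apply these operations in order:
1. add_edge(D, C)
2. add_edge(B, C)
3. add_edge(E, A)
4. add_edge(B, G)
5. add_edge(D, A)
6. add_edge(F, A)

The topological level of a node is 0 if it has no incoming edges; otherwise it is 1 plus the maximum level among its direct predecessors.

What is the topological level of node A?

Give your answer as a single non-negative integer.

Answer: 1

Derivation:
Op 1: add_edge(D, C). Edges now: 1
Op 2: add_edge(B, C). Edges now: 2
Op 3: add_edge(E, A). Edges now: 3
Op 4: add_edge(B, G). Edges now: 4
Op 5: add_edge(D, A). Edges now: 5
Op 6: add_edge(F, A). Edges now: 6
Compute levels (Kahn BFS):
  sources (in-degree 0): B, D, E, F
  process B: level=0
    B->C: in-degree(C)=1, level(C)>=1
    B->G: in-degree(G)=0, level(G)=1, enqueue
  process D: level=0
    D->A: in-degree(A)=2, level(A)>=1
    D->C: in-degree(C)=0, level(C)=1, enqueue
  process E: level=0
    E->A: in-degree(A)=1, level(A)>=1
  process F: level=0
    F->A: in-degree(A)=0, level(A)=1, enqueue
  process G: level=1
  process C: level=1
  process A: level=1
All levels: A:1, B:0, C:1, D:0, E:0, F:0, G:1
level(A) = 1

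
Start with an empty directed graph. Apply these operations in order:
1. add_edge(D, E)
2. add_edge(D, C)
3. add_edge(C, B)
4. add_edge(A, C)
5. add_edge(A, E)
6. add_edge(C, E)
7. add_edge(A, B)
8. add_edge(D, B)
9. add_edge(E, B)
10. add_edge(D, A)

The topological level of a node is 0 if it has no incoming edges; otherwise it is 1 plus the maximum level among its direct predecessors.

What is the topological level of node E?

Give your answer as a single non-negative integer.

Op 1: add_edge(D, E). Edges now: 1
Op 2: add_edge(D, C). Edges now: 2
Op 3: add_edge(C, B). Edges now: 3
Op 4: add_edge(A, C). Edges now: 4
Op 5: add_edge(A, E). Edges now: 5
Op 6: add_edge(C, E). Edges now: 6
Op 7: add_edge(A, B). Edges now: 7
Op 8: add_edge(D, B). Edges now: 8
Op 9: add_edge(E, B). Edges now: 9
Op 10: add_edge(D, A). Edges now: 10
Compute levels (Kahn BFS):
  sources (in-degree 0): D
  process D: level=0
    D->A: in-degree(A)=0, level(A)=1, enqueue
    D->B: in-degree(B)=3, level(B)>=1
    D->C: in-degree(C)=1, level(C)>=1
    D->E: in-degree(E)=2, level(E)>=1
  process A: level=1
    A->B: in-degree(B)=2, level(B)>=2
    A->C: in-degree(C)=0, level(C)=2, enqueue
    A->E: in-degree(E)=1, level(E)>=2
  process C: level=2
    C->B: in-degree(B)=1, level(B)>=3
    C->E: in-degree(E)=0, level(E)=3, enqueue
  process E: level=3
    E->B: in-degree(B)=0, level(B)=4, enqueue
  process B: level=4
All levels: A:1, B:4, C:2, D:0, E:3
level(E) = 3

Answer: 3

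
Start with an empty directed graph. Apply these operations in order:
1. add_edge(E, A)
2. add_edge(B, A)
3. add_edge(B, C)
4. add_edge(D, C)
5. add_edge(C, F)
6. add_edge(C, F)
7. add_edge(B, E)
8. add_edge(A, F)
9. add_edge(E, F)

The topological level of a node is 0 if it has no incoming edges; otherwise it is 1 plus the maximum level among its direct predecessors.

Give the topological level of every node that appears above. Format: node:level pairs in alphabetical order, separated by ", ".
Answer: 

Answer: A:2, B:0, C:1, D:0, E:1, F:3

Derivation:
Op 1: add_edge(E, A). Edges now: 1
Op 2: add_edge(B, A). Edges now: 2
Op 3: add_edge(B, C). Edges now: 3
Op 4: add_edge(D, C). Edges now: 4
Op 5: add_edge(C, F). Edges now: 5
Op 6: add_edge(C, F) (duplicate, no change). Edges now: 5
Op 7: add_edge(B, E). Edges now: 6
Op 8: add_edge(A, F). Edges now: 7
Op 9: add_edge(E, F). Edges now: 8
Compute levels (Kahn BFS):
  sources (in-degree 0): B, D
  process B: level=0
    B->A: in-degree(A)=1, level(A)>=1
    B->C: in-degree(C)=1, level(C)>=1
    B->E: in-degree(E)=0, level(E)=1, enqueue
  process D: level=0
    D->C: in-degree(C)=0, level(C)=1, enqueue
  process E: level=1
    E->A: in-degree(A)=0, level(A)=2, enqueue
    E->F: in-degree(F)=2, level(F)>=2
  process C: level=1
    C->F: in-degree(F)=1, level(F)>=2
  process A: level=2
    A->F: in-degree(F)=0, level(F)=3, enqueue
  process F: level=3
All levels: A:2, B:0, C:1, D:0, E:1, F:3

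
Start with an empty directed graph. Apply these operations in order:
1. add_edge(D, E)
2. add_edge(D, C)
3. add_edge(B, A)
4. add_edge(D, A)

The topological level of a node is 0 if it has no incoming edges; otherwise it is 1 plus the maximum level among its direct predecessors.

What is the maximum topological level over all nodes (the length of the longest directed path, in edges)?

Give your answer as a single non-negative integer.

Answer: 1

Derivation:
Op 1: add_edge(D, E). Edges now: 1
Op 2: add_edge(D, C). Edges now: 2
Op 3: add_edge(B, A). Edges now: 3
Op 4: add_edge(D, A). Edges now: 4
Compute levels (Kahn BFS):
  sources (in-degree 0): B, D
  process B: level=0
    B->A: in-degree(A)=1, level(A)>=1
  process D: level=0
    D->A: in-degree(A)=0, level(A)=1, enqueue
    D->C: in-degree(C)=0, level(C)=1, enqueue
    D->E: in-degree(E)=0, level(E)=1, enqueue
  process A: level=1
  process C: level=1
  process E: level=1
All levels: A:1, B:0, C:1, D:0, E:1
max level = 1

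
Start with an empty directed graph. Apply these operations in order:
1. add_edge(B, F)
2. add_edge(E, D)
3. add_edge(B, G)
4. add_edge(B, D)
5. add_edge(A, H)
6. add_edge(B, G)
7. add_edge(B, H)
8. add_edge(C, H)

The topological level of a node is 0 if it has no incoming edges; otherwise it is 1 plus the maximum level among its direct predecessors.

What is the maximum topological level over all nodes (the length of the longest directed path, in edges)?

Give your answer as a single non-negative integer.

Op 1: add_edge(B, F). Edges now: 1
Op 2: add_edge(E, D). Edges now: 2
Op 3: add_edge(B, G). Edges now: 3
Op 4: add_edge(B, D). Edges now: 4
Op 5: add_edge(A, H). Edges now: 5
Op 6: add_edge(B, G) (duplicate, no change). Edges now: 5
Op 7: add_edge(B, H). Edges now: 6
Op 8: add_edge(C, H). Edges now: 7
Compute levels (Kahn BFS):
  sources (in-degree 0): A, B, C, E
  process A: level=0
    A->H: in-degree(H)=2, level(H)>=1
  process B: level=0
    B->D: in-degree(D)=1, level(D)>=1
    B->F: in-degree(F)=0, level(F)=1, enqueue
    B->G: in-degree(G)=0, level(G)=1, enqueue
    B->H: in-degree(H)=1, level(H)>=1
  process C: level=0
    C->H: in-degree(H)=0, level(H)=1, enqueue
  process E: level=0
    E->D: in-degree(D)=0, level(D)=1, enqueue
  process F: level=1
  process G: level=1
  process H: level=1
  process D: level=1
All levels: A:0, B:0, C:0, D:1, E:0, F:1, G:1, H:1
max level = 1

Answer: 1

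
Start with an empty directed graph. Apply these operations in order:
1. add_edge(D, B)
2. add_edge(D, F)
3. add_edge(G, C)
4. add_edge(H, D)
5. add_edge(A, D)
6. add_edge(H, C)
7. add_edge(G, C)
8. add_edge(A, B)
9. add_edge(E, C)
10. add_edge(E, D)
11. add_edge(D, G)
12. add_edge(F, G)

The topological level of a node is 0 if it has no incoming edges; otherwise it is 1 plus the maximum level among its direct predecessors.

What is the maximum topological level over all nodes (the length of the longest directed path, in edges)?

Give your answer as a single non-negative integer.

Answer: 4

Derivation:
Op 1: add_edge(D, B). Edges now: 1
Op 2: add_edge(D, F). Edges now: 2
Op 3: add_edge(G, C). Edges now: 3
Op 4: add_edge(H, D). Edges now: 4
Op 5: add_edge(A, D). Edges now: 5
Op 6: add_edge(H, C). Edges now: 6
Op 7: add_edge(G, C) (duplicate, no change). Edges now: 6
Op 8: add_edge(A, B). Edges now: 7
Op 9: add_edge(E, C). Edges now: 8
Op 10: add_edge(E, D). Edges now: 9
Op 11: add_edge(D, G). Edges now: 10
Op 12: add_edge(F, G). Edges now: 11
Compute levels (Kahn BFS):
  sources (in-degree 0): A, E, H
  process A: level=0
    A->B: in-degree(B)=1, level(B)>=1
    A->D: in-degree(D)=2, level(D)>=1
  process E: level=0
    E->C: in-degree(C)=2, level(C)>=1
    E->D: in-degree(D)=1, level(D)>=1
  process H: level=0
    H->C: in-degree(C)=1, level(C)>=1
    H->D: in-degree(D)=0, level(D)=1, enqueue
  process D: level=1
    D->B: in-degree(B)=0, level(B)=2, enqueue
    D->F: in-degree(F)=0, level(F)=2, enqueue
    D->G: in-degree(G)=1, level(G)>=2
  process B: level=2
  process F: level=2
    F->G: in-degree(G)=0, level(G)=3, enqueue
  process G: level=3
    G->C: in-degree(C)=0, level(C)=4, enqueue
  process C: level=4
All levels: A:0, B:2, C:4, D:1, E:0, F:2, G:3, H:0
max level = 4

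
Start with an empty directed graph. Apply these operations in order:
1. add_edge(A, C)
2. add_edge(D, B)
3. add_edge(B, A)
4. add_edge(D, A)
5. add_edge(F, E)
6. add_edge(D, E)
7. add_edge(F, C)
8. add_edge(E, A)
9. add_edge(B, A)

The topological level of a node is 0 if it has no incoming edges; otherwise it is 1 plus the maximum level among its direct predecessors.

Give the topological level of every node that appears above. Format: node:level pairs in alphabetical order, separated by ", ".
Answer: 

Op 1: add_edge(A, C). Edges now: 1
Op 2: add_edge(D, B). Edges now: 2
Op 3: add_edge(B, A). Edges now: 3
Op 4: add_edge(D, A). Edges now: 4
Op 5: add_edge(F, E). Edges now: 5
Op 6: add_edge(D, E). Edges now: 6
Op 7: add_edge(F, C). Edges now: 7
Op 8: add_edge(E, A). Edges now: 8
Op 9: add_edge(B, A) (duplicate, no change). Edges now: 8
Compute levels (Kahn BFS):
  sources (in-degree 0): D, F
  process D: level=0
    D->A: in-degree(A)=2, level(A)>=1
    D->B: in-degree(B)=0, level(B)=1, enqueue
    D->E: in-degree(E)=1, level(E)>=1
  process F: level=0
    F->C: in-degree(C)=1, level(C)>=1
    F->E: in-degree(E)=0, level(E)=1, enqueue
  process B: level=1
    B->A: in-degree(A)=1, level(A)>=2
  process E: level=1
    E->A: in-degree(A)=0, level(A)=2, enqueue
  process A: level=2
    A->C: in-degree(C)=0, level(C)=3, enqueue
  process C: level=3
All levels: A:2, B:1, C:3, D:0, E:1, F:0

Answer: A:2, B:1, C:3, D:0, E:1, F:0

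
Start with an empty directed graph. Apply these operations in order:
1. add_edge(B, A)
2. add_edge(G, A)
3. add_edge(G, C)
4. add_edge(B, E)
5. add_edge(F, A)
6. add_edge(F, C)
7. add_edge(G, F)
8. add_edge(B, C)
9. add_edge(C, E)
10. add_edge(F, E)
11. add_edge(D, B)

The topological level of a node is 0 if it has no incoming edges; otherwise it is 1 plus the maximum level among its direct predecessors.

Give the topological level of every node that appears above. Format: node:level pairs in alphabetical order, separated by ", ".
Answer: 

Answer: A:2, B:1, C:2, D:0, E:3, F:1, G:0

Derivation:
Op 1: add_edge(B, A). Edges now: 1
Op 2: add_edge(G, A). Edges now: 2
Op 3: add_edge(G, C). Edges now: 3
Op 4: add_edge(B, E). Edges now: 4
Op 5: add_edge(F, A). Edges now: 5
Op 6: add_edge(F, C). Edges now: 6
Op 7: add_edge(G, F). Edges now: 7
Op 8: add_edge(B, C). Edges now: 8
Op 9: add_edge(C, E). Edges now: 9
Op 10: add_edge(F, E). Edges now: 10
Op 11: add_edge(D, B). Edges now: 11
Compute levels (Kahn BFS):
  sources (in-degree 0): D, G
  process D: level=0
    D->B: in-degree(B)=0, level(B)=1, enqueue
  process G: level=0
    G->A: in-degree(A)=2, level(A)>=1
    G->C: in-degree(C)=2, level(C)>=1
    G->F: in-degree(F)=0, level(F)=1, enqueue
  process B: level=1
    B->A: in-degree(A)=1, level(A)>=2
    B->C: in-degree(C)=1, level(C)>=2
    B->E: in-degree(E)=2, level(E)>=2
  process F: level=1
    F->A: in-degree(A)=0, level(A)=2, enqueue
    F->C: in-degree(C)=0, level(C)=2, enqueue
    F->E: in-degree(E)=1, level(E)>=2
  process A: level=2
  process C: level=2
    C->E: in-degree(E)=0, level(E)=3, enqueue
  process E: level=3
All levels: A:2, B:1, C:2, D:0, E:3, F:1, G:0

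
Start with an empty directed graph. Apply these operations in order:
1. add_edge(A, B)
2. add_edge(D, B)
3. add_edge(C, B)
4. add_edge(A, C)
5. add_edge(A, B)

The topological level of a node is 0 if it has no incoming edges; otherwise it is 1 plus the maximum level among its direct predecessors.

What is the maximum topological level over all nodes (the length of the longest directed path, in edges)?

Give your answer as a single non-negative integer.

Op 1: add_edge(A, B). Edges now: 1
Op 2: add_edge(D, B). Edges now: 2
Op 3: add_edge(C, B). Edges now: 3
Op 4: add_edge(A, C). Edges now: 4
Op 5: add_edge(A, B) (duplicate, no change). Edges now: 4
Compute levels (Kahn BFS):
  sources (in-degree 0): A, D
  process A: level=0
    A->B: in-degree(B)=2, level(B)>=1
    A->C: in-degree(C)=0, level(C)=1, enqueue
  process D: level=0
    D->B: in-degree(B)=1, level(B)>=1
  process C: level=1
    C->B: in-degree(B)=0, level(B)=2, enqueue
  process B: level=2
All levels: A:0, B:2, C:1, D:0
max level = 2

Answer: 2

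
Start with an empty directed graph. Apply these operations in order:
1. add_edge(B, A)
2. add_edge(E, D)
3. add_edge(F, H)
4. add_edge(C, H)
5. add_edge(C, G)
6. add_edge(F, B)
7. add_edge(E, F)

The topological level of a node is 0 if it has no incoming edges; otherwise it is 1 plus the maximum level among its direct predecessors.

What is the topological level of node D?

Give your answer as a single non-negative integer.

Op 1: add_edge(B, A). Edges now: 1
Op 2: add_edge(E, D). Edges now: 2
Op 3: add_edge(F, H). Edges now: 3
Op 4: add_edge(C, H). Edges now: 4
Op 5: add_edge(C, G). Edges now: 5
Op 6: add_edge(F, B). Edges now: 6
Op 7: add_edge(E, F). Edges now: 7
Compute levels (Kahn BFS):
  sources (in-degree 0): C, E
  process C: level=0
    C->G: in-degree(G)=0, level(G)=1, enqueue
    C->H: in-degree(H)=1, level(H)>=1
  process E: level=0
    E->D: in-degree(D)=0, level(D)=1, enqueue
    E->F: in-degree(F)=0, level(F)=1, enqueue
  process G: level=1
  process D: level=1
  process F: level=1
    F->B: in-degree(B)=0, level(B)=2, enqueue
    F->H: in-degree(H)=0, level(H)=2, enqueue
  process B: level=2
    B->A: in-degree(A)=0, level(A)=3, enqueue
  process H: level=2
  process A: level=3
All levels: A:3, B:2, C:0, D:1, E:0, F:1, G:1, H:2
level(D) = 1

Answer: 1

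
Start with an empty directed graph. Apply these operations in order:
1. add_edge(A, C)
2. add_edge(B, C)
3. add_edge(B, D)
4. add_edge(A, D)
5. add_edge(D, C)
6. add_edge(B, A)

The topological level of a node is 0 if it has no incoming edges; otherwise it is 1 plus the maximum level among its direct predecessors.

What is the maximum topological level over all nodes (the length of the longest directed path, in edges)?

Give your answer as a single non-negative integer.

Op 1: add_edge(A, C). Edges now: 1
Op 2: add_edge(B, C). Edges now: 2
Op 3: add_edge(B, D). Edges now: 3
Op 4: add_edge(A, D). Edges now: 4
Op 5: add_edge(D, C). Edges now: 5
Op 6: add_edge(B, A). Edges now: 6
Compute levels (Kahn BFS):
  sources (in-degree 0): B
  process B: level=0
    B->A: in-degree(A)=0, level(A)=1, enqueue
    B->C: in-degree(C)=2, level(C)>=1
    B->D: in-degree(D)=1, level(D)>=1
  process A: level=1
    A->C: in-degree(C)=1, level(C)>=2
    A->D: in-degree(D)=0, level(D)=2, enqueue
  process D: level=2
    D->C: in-degree(C)=0, level(C)=3, enqueue
  process C: level=3
All levels: A:1, B:0, C:3, D:2
max level = 3

Answer: 3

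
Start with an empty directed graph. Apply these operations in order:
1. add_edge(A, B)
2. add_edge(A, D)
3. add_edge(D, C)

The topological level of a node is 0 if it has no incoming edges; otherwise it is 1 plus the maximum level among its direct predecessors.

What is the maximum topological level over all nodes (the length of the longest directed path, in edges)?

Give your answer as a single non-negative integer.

Op 1: add_edge(A, B). Edges now: 1
Op 2: add_edge(A, D). Edges now: 2
Op 3: add_edge(D, C). Edges now: 3
Compute levels (Kahn BFS):
  sources (in-degree 0): A
  process A: level=0
    A->B: in-degree(B)=0, level(B)=1, enqueue
    A->D: in-degree(D)=0, level(D)=1, enqueue
  process B: level=1
  process D: level=1
    D->C: in-degree(C)=0, level(C)=2, enqueue
  process C: level=2
All levels: A:0, B:1, C:2, D:1
max level = 2

Answer: 2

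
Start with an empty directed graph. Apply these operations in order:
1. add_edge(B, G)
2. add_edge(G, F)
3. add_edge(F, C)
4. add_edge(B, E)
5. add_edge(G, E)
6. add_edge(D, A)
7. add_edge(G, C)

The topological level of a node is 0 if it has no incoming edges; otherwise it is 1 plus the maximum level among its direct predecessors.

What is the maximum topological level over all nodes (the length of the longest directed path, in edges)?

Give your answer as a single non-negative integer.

Op 1: add_edge(B, G). Edges now: 1
Op 2: add_edge(G, F). Edges now: 2
Op 3: add_edge(F, C). Edges now: 3
Op 4: add_edge(B, E). Edges now: 4
Op 5: add_edge(G, E). Edges now: 5
Op 6: add_edge(D, A). Edges now: 6
Op 7: add_edge(G, C). Edges now: 7
Compute levels (Kahn BFS):
  sources (in-degree 0): B, D
  process B: level=0
    B->E: in-degree(E)=1, level(E)>=1
    B->G: in-degree(G)=0, level(G)=1, enqueue
  process D: level=0
    D->A: in-degree(A)=0, level(A)=1, enqueue
  process G: level=1
    G->C: in-degree(C)=1, level(C)>=2
    G->E: in-degree(E)=0, level(E)=2, enqueue
    G->F: in-degree(F)=0, level(F)=2, enqueue
  process A: level=1
  process E: level=2
  process F: level=2
    F->C: in-degree(C)=0, level(C)=3, enqueue
  process C: level=3
All levels: A:1, B:0, C:3, D:0, E:2, F:2, G:1
max level = 3

Answer: 3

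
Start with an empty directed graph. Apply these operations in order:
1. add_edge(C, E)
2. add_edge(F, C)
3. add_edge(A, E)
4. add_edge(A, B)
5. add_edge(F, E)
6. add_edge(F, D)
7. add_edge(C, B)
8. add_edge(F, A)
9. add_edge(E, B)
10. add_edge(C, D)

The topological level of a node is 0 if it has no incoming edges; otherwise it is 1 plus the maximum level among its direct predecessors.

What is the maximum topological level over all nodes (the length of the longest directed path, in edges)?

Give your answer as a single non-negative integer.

Op 1: add_edge(C, E). Edges now: 1
Op 2: add_edge(F, C). Edges now: 2
Op 3: add_edge(A, E). Edges now: 3
Op 4: add_edge(A, B). Edges now: 4
Op 5: add_edge(F, E). Edges now: 5
Op 6: add_edge(F, D). Edges now: 6
Op 7: add_edge(C, B). Edges now: 7
Op 8: add_edge(F, A). Edges now: 8
Op 9: add_edge(E, B). Edges now: 9
Op 10: add_edge(C, D). Edges now: 10
Compute levels (Kahn BFS):
  sources (in-degree 0): F
  process F: level=0
    F->A: in-degree(A)=0, level(A)=1, enqueue
    F->C: in-degree(C)=0, level(C)=1, enqueue
    F->D: in-degree(D)=1, level(D)>=1
    F->E: in-degree(E)=2, level(E)>=1
  process A: level=1
    A->B: in-degree(B)=2, level(B)>=2
    A->E: in-degree(E)=1, level(E)>=2
  process C: level=1
    C->B: in-degree(B)=1, level(B)>=2
    C->D: in-degree(D)=0, level(D)=2, enqueue
    C->E: in-degree(E)=0, level(E)=2, enqueue
  process D: level=2
  process E: level=2
    E->B: in-degree(B)=0, level(B)=3, enqueue
  process B: level=3
All levels: A:1, B:3, C:1, D:2, E:2, F:0
max level = 3

Answer: 3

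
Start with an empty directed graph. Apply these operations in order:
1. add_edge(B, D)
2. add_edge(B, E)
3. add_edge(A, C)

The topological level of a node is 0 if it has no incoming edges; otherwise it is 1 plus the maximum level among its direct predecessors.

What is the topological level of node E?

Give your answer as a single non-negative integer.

Answer: 1

Derivation:
Op 1: add_edge(B, D). Edges now: 1
Op 2: add_edge(B, E). Edges now: 2
Op 3: add_edge(A, C). Edges now: 3
Compute levels (Kahn BFS):
  sources (in-degree 0): A, B
  process A: level=0
    A->C: in-degree(C)=0, level(C)=1, enqueue
  process B: level=0
    B->D: in-degree(D)=0, level(D)=1, enqueue
    B->E: in-degree(E)=0, level(E)=1, enqueue
  process C: level=1
  process D: level=1
  process E: level=1
All levels: A:0, B:0, C:1, D:1, E:1
level(E) = 1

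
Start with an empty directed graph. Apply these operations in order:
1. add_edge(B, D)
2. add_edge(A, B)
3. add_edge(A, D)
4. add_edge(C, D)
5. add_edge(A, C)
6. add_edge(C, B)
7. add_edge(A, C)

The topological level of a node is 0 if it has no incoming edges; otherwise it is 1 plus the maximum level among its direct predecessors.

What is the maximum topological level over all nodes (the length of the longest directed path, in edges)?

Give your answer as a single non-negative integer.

Op 1: add_edge(B, D). Edges now: 1
Op 2: add_edge(A, B). Edges now: 2
Op 3: add_edge(A, D). Edges now: 3
Op 4: add_edge(C, D). Edges now: 4
Op 5: add_edge(A, C). Edges now: 5
Op 6: add_edge(C, B). Edges now: 6
Op 7: add_edge(A, C) (duplicate, no change). Edges now: 6
Compute levels (Kahn BFS):
  sources (in-degree 0): A
  process A: level=0
    A->B: in-degree(B)=1, level(B)>=1
    A->C: in-degree(C)=0, level(C)=1, enqueue
    A->D: in-degree(D)=2, level(D)>=1
  process C: level=1
    C->B: in-degree(B)=0, level(B)=2, enqueue
    C->D: in-degree(D)=1, level(D)>=2
  process B: level=2
    B->D: in-degree(D)=0, level(D)=3, enqueue
  process D: level=3
All levels: A:0, B:2, C:1, D:3
max level = 3

Answer: 3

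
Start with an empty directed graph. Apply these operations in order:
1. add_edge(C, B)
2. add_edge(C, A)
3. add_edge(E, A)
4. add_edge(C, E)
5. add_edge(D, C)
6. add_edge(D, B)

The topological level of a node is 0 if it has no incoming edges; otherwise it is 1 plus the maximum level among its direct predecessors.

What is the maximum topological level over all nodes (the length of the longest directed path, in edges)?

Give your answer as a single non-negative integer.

Answer: 3

Derivation:
Op 1: add_edge(C, B). Edges now: 1
Op 2: add_edge(C, A). Edges now: 2
Op 3: add_edge(E, A). Edges now: 3
Op 4: add_edge(C, E). Edges now: 4
Op 5: add_edge(D, C). Edges now: 5
Op 6: add_edge(D, B). Edges now: 6
Compute levels (Kahn BFS):
  sources (in-degree 0): D
  process D: level=0
    D->B: in-degree(B)=1, level(B)>=1
    D->C: in-degree(C)=0, level(C)=1, enqueue
  process C: level=1
    C->A: in-degree(A)=1, level(A)>=2
    C->B: in-degree(B)=0, level(B)=2, enqueue
    C->E: in-degree(E)=0, level(E)=2, enqueue
  process B: level=2
  process E: level=2
    E->A: in-degree(A)=0, level(A)=3, enqueue
  process A: level=3
All levels: A:3, B:2, C:1, D:0, E:2
max level = 3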